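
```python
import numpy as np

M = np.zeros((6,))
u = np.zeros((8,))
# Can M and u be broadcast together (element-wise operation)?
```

No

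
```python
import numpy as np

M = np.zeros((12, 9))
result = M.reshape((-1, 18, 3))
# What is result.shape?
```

(2, 18, 3)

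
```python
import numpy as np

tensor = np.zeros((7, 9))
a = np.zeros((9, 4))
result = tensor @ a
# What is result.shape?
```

(7, 4)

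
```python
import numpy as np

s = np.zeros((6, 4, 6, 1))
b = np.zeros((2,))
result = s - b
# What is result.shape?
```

(6, 4, 6, 2)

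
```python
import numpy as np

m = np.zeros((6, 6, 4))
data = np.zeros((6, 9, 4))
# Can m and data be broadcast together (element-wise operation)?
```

No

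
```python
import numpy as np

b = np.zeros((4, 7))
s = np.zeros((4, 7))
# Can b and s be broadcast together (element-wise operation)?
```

Yes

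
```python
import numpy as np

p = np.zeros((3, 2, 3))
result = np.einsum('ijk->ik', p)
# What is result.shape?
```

(3, 3)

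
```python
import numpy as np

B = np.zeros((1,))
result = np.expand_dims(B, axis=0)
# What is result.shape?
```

(1, 1)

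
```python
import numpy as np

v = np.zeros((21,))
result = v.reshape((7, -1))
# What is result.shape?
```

(7, 3)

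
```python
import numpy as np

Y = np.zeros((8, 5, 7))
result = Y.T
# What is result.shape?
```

(7, 5, 8)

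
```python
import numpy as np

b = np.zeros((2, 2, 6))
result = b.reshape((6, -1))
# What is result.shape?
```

(6, 4)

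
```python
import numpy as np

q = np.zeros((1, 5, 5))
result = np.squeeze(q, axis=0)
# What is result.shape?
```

(5, 5)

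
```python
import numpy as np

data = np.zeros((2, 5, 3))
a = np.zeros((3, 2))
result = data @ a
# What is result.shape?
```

(2, 5, 2)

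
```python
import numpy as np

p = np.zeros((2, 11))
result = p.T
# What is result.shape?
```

(11, 2)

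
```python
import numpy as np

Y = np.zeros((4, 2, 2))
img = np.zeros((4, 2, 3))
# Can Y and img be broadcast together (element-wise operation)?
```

No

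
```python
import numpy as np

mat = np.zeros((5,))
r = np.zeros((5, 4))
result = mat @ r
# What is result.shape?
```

(4,)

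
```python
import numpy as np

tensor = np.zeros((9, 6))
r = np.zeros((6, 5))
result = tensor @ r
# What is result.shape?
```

(9, 5)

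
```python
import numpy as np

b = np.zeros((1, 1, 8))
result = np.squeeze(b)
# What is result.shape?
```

(8,)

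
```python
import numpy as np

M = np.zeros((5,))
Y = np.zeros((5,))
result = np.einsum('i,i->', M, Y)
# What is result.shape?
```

()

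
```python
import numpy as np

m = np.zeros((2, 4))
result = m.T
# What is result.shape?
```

(4, 2)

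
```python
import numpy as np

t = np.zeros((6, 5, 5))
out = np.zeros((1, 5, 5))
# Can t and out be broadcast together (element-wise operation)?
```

Yes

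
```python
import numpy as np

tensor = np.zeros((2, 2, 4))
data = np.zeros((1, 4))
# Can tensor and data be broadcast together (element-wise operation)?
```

Yes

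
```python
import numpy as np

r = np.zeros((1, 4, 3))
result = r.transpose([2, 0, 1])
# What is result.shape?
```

(3, 1, 4)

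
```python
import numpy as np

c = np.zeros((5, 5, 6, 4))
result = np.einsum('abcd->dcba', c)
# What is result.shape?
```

(4, 6, 5, 5)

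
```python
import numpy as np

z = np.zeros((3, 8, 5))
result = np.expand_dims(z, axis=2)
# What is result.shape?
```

(3, 8, 1, 5)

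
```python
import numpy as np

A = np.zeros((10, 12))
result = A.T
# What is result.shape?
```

(12, 10)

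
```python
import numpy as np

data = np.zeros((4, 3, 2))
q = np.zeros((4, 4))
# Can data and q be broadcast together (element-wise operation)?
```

No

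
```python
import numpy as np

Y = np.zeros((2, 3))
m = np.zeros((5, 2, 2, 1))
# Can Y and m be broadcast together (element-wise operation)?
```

Yes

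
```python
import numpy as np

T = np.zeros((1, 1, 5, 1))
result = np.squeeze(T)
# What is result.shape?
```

(5,)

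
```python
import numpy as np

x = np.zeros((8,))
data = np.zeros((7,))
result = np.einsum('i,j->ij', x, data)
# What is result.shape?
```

(8, 7)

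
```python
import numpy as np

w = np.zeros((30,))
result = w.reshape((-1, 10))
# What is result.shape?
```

(3, 10)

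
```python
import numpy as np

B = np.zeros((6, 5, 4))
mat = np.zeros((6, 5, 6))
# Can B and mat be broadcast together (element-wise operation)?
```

No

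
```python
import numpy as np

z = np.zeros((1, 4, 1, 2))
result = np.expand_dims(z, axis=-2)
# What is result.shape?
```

(1, 4, 1, 1, 2)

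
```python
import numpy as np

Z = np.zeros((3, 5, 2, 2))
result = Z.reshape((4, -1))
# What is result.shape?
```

(4, 15)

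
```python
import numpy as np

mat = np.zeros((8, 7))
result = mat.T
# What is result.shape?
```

(7, 8)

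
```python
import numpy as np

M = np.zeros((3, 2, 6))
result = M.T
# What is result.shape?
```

(6, 2, 3)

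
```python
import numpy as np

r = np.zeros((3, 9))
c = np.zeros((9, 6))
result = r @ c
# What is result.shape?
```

(3, 6)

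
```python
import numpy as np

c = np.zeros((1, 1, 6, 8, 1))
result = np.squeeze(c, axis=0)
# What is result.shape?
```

(1, 6, 8, 1)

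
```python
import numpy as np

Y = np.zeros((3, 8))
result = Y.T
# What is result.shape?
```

(8, 3)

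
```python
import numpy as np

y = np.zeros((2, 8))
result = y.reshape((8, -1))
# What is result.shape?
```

(8, 2)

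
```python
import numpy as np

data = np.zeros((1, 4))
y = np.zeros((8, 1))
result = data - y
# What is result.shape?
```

(8, 4)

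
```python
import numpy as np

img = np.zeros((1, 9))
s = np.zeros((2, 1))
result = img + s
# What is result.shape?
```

(2, 9)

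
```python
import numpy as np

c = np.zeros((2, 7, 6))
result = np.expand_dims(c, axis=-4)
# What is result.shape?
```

(1, 2, 7, 6)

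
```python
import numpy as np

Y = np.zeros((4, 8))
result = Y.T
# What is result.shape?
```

(8, 4)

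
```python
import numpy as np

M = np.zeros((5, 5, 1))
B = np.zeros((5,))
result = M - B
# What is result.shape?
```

(5, 5, 5)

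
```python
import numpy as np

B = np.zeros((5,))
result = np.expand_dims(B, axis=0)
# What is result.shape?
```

(1, 5)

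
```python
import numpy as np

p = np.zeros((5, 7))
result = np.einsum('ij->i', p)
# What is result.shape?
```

(5,)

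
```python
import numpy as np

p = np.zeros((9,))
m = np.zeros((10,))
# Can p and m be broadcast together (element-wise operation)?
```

No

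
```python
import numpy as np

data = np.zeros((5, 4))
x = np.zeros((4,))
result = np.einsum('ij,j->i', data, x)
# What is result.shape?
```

(5,)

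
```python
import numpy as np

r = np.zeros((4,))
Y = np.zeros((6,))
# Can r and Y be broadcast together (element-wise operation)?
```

No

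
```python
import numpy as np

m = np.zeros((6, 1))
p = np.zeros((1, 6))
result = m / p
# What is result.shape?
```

(6, 6)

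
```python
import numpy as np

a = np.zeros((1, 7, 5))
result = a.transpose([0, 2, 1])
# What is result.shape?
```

(1, 5, 7)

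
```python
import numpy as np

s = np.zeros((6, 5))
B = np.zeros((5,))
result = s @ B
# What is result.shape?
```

(6,)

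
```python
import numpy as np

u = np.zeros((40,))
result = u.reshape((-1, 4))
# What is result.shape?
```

(10, 4)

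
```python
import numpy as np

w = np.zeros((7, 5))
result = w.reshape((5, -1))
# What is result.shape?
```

(5, 7)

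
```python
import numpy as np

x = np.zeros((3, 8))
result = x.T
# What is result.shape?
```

(8, 3)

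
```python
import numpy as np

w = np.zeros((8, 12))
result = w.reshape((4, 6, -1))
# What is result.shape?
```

(4, 6, 4)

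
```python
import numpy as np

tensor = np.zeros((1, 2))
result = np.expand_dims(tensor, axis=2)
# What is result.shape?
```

(1, 2, 1)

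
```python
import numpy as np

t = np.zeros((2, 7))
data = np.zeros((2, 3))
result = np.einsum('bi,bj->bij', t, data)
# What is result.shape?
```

(2, 7, 3)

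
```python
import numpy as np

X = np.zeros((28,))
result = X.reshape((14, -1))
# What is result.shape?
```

(14, 2)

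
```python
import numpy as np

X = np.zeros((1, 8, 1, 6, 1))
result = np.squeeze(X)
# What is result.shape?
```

(8, 6)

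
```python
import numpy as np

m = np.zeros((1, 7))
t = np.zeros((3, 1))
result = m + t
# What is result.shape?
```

(3, 7)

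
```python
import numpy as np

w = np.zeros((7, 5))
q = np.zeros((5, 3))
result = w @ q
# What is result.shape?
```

(7, 3)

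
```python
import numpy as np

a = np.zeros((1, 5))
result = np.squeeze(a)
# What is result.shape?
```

(5,)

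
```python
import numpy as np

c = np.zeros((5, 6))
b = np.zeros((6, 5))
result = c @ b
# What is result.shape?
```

(5, 5)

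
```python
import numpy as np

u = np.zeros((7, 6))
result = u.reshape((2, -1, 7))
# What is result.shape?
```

(2, 3, 7)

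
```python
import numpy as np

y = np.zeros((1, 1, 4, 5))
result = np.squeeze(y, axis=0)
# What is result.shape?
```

(1, 4, 5)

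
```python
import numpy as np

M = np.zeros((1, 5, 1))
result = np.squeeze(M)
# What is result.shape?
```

(5,)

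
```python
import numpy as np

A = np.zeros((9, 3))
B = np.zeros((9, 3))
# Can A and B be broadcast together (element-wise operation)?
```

Yes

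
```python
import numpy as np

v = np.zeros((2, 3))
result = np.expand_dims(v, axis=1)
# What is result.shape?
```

(2, 1, 3)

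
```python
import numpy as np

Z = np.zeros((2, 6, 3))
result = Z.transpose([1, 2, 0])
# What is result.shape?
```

(6, 3, 2)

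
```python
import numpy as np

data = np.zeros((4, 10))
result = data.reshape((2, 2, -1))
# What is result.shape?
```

(2, 2, 10)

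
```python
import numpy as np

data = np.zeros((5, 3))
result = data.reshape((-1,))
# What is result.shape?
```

(15,)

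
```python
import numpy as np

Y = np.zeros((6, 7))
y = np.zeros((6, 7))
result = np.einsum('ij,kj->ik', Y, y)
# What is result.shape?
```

(6, 6)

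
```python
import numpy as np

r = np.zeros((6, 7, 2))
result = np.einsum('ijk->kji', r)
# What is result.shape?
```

(2, 7, 6)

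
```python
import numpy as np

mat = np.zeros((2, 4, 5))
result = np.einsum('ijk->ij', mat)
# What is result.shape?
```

(2, 4)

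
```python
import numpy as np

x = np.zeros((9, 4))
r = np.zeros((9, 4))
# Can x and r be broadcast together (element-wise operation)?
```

Yes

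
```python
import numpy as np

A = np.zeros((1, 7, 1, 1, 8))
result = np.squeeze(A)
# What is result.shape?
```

(7, 8)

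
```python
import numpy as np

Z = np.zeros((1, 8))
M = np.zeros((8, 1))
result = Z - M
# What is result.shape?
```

(8, 8)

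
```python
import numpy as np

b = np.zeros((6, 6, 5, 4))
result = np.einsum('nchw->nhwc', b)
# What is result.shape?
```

(6, 5, 4, 6)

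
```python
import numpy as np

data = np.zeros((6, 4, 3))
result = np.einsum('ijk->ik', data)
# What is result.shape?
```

(6, 3)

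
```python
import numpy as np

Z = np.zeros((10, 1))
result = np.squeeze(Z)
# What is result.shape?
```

(10,)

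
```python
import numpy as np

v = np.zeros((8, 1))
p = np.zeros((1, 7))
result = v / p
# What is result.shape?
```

(8, 7)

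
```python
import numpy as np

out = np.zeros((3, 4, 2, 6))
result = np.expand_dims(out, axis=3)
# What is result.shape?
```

(3, 4, 2, 1, 6)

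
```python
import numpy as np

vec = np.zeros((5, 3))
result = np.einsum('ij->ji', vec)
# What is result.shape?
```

(3, 5)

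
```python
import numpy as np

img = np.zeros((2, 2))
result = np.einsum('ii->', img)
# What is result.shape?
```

()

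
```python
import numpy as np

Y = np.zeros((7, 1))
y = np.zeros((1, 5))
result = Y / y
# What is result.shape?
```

(7, 5)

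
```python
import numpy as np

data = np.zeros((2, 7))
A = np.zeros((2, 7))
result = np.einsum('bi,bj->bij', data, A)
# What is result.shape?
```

(2, 7, 7)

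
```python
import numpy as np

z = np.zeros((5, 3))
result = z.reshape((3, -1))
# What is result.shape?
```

(3, 5)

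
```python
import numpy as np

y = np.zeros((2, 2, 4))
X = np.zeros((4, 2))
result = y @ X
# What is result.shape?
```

(2, 2, 2)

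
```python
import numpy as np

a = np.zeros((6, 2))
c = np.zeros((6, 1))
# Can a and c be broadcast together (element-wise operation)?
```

Yes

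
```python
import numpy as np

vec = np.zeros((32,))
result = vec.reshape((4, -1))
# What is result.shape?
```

(4, 8)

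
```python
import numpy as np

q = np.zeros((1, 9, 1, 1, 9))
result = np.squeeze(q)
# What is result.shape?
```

(9, 9)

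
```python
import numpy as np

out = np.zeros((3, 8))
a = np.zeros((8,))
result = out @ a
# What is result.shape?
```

(3,)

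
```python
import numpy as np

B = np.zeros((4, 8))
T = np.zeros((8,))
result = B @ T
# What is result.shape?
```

(4,)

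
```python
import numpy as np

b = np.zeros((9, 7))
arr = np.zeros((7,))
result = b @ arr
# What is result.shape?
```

(9,)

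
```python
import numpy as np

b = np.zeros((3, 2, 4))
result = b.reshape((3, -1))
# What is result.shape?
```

(3, 8)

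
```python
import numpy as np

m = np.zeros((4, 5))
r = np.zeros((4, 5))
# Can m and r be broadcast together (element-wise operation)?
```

Yes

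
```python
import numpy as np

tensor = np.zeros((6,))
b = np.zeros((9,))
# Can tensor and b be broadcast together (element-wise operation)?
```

No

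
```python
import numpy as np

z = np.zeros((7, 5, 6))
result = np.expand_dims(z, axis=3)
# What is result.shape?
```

(7, 5, 6, 1)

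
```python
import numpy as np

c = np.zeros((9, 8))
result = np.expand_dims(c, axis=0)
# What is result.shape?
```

(1, 9, 8)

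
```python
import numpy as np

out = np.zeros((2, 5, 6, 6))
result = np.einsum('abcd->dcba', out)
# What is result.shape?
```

(6, 6, 5, 2)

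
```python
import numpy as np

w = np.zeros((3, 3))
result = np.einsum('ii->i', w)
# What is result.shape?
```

(3,)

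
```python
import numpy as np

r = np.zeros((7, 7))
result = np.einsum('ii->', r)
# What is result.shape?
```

()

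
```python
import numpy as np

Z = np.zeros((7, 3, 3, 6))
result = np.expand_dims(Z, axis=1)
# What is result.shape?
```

(7, 1, 3, 3, 6)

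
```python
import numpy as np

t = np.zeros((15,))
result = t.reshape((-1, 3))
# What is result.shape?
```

(5, 3)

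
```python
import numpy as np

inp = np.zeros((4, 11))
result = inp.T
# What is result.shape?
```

(11, 4)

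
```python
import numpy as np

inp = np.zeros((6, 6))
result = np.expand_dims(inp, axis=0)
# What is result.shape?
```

(1, 6, 6)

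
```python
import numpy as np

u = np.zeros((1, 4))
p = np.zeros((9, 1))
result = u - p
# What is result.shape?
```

(9, 4)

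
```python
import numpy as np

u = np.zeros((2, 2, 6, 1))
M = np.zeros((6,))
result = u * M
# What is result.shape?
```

(2, 2, 6, 6)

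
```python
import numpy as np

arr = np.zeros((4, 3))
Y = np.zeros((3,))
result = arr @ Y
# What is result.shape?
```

(4,)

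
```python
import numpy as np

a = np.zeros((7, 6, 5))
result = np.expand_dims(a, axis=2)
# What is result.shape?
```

(7, 6, 1, 5)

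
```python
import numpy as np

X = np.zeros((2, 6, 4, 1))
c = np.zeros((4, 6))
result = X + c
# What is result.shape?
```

(2, 6, 4, 6)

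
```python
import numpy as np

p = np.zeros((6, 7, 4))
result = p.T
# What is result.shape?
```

(4, 7, 6)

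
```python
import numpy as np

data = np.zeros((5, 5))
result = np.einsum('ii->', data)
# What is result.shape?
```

()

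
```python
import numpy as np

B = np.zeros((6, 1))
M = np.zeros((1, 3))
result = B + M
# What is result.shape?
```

(6, 3)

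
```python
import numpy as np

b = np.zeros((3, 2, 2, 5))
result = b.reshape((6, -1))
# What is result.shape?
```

(6, 10)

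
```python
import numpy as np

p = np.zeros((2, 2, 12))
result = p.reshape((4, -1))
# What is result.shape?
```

(4, 12)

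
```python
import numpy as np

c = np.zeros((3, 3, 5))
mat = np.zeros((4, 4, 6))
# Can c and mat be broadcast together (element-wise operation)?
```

No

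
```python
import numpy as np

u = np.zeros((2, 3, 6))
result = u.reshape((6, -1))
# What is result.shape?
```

(6, 6)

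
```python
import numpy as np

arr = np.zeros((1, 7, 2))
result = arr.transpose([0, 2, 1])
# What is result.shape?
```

(1, 2, 7)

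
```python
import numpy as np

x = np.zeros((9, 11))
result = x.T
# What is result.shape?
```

(11, 9)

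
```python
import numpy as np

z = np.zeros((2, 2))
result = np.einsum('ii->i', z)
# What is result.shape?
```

(2,)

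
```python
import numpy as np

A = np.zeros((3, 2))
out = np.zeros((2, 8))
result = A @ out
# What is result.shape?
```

(3, 8)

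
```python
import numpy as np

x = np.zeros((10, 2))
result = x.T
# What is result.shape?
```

(2, 10)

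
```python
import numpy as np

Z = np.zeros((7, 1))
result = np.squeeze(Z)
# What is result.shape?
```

(7,)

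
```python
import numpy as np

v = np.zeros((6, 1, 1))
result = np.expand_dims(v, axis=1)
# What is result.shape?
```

(6, 1, 1, 1)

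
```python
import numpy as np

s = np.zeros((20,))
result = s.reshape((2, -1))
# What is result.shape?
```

(2, 10)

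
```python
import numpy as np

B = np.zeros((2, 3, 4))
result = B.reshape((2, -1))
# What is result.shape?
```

(2, 12)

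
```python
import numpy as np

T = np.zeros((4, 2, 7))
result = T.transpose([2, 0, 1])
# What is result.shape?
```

(7, 4, 2)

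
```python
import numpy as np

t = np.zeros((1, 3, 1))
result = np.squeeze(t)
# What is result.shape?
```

(3,)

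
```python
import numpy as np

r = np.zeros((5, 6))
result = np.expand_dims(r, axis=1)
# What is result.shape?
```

(5, 1, 6)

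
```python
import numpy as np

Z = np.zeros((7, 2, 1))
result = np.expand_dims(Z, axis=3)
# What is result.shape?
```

(7, 2, 1, 1)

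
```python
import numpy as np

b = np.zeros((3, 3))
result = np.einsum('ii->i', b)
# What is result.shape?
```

(3,)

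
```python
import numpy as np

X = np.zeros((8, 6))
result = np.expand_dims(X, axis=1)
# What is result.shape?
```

(8, 1, 6)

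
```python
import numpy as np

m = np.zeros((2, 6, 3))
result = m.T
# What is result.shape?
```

(3, 6, 2)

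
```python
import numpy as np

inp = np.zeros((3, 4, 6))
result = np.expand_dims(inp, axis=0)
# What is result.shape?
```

(1, 3, 4, 6)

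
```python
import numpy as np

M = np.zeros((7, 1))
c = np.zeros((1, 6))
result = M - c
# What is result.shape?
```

(7, 6)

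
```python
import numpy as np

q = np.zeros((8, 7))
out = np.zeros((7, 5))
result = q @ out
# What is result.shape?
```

(8, 5)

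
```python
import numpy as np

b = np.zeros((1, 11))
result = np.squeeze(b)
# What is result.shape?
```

(11,)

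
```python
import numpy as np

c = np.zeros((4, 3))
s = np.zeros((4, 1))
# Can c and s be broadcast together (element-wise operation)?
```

Yes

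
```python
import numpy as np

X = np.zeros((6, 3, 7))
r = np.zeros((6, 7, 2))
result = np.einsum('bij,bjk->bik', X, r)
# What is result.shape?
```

(6, 3, 2)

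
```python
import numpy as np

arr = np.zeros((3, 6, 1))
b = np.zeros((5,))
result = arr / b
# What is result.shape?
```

(3, 6, 5)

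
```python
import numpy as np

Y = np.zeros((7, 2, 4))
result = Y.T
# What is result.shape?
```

(4, 2, 7)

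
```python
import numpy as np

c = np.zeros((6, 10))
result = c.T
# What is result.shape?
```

(10, 6)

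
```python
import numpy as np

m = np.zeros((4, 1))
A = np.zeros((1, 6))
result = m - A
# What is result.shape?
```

(4, 6)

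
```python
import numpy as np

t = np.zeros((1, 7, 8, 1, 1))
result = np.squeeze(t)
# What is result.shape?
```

(7, 8)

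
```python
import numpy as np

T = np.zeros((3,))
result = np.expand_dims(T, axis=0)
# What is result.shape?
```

(1, 3)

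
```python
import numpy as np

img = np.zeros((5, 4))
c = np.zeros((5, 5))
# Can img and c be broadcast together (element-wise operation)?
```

No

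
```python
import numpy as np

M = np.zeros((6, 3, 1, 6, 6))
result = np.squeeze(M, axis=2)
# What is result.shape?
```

(6, 3, 6, 6)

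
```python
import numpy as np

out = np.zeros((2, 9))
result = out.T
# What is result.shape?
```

(9, 2)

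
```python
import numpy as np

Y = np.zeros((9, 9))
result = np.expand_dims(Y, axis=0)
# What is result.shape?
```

(1, 9, 9)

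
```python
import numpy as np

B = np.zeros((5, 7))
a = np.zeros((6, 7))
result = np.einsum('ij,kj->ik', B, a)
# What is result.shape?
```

(5, 6)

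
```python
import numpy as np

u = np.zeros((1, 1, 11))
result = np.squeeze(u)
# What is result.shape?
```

(11,)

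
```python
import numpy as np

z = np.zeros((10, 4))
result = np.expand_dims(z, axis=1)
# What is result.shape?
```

(10, 1, 4)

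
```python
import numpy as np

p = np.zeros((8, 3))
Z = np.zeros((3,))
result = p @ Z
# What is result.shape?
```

(8,)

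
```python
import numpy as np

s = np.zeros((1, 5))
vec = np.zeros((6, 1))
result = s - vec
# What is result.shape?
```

(6, 5)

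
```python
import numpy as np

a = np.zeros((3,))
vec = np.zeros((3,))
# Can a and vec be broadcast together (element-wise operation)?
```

Yes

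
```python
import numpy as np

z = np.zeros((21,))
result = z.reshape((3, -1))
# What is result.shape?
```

(3, 7)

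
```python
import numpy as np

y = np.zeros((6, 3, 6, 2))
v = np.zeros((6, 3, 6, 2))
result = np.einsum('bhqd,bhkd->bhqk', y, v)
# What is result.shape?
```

(6, 3, 6, 6)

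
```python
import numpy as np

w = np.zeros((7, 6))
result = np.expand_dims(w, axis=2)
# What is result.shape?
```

(7, 6, 1)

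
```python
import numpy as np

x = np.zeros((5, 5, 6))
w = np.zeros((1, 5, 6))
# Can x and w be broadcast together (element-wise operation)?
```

Yes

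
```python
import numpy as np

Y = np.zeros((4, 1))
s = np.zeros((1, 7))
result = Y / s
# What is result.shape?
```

(4, 7)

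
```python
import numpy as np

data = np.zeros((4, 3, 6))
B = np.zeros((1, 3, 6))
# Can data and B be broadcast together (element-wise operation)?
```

Yes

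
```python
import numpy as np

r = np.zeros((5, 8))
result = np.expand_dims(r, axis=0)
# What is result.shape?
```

(1, 5, 8)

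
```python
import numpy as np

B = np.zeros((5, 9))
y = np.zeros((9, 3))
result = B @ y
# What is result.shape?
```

(5, 3)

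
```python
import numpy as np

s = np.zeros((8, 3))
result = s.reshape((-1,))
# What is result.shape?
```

(24,)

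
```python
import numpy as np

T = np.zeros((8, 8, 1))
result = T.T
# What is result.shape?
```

(1, 8, 8)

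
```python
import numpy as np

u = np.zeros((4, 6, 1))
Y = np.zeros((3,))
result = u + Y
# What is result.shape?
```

(4, 6, 3)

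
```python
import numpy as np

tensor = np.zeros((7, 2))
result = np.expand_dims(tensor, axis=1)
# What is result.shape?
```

(7, 1, 2)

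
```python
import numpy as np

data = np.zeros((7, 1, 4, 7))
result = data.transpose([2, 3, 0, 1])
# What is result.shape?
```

(4, 7, 7, 1)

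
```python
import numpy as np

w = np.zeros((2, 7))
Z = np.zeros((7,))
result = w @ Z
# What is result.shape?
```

(2,)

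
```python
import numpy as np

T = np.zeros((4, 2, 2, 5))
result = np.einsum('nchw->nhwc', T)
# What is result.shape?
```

(4, 2, 5, 2)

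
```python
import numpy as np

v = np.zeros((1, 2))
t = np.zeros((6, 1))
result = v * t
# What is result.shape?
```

(6, 2)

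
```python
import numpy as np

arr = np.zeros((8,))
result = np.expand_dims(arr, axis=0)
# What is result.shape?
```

(1, 8)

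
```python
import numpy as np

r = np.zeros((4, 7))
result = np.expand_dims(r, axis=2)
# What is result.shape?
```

(4, 7, 1)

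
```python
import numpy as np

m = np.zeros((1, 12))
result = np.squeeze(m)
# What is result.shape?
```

(12,)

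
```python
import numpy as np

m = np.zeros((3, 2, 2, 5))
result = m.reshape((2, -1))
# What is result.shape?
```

(2, 30)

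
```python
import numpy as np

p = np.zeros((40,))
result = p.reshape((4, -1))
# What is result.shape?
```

(4, 10)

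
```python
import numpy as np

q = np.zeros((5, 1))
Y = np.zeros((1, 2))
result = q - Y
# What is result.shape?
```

(5, 2)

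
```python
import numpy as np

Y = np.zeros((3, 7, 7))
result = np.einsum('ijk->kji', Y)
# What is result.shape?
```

(7, 7, 3)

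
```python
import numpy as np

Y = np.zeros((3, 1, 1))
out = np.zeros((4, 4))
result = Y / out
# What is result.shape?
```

(3, 4, 4)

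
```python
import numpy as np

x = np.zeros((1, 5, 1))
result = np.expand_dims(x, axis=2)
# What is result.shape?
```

(1, 5, 1, 1)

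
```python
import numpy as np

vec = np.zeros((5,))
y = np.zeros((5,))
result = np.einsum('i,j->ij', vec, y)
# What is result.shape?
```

(5, 5)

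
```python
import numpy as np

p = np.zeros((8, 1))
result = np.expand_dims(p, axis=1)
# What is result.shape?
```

(8, 1, 1)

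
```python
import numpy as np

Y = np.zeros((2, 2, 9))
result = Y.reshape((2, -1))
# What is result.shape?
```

(2, 18)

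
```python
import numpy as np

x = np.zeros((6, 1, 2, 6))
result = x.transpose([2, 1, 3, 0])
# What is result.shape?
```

(2, 1, 6, 6)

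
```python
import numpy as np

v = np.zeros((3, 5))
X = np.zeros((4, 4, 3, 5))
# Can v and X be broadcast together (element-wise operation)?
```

Yes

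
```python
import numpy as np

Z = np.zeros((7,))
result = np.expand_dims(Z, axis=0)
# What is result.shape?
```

(1, 7)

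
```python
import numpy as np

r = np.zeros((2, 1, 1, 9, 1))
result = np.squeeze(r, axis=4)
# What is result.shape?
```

(2, 1, 1, 9)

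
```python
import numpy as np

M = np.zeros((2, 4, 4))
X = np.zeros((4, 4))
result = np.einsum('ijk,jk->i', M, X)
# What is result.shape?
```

(2,)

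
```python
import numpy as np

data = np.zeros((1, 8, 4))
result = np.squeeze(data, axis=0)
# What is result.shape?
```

(8, 4)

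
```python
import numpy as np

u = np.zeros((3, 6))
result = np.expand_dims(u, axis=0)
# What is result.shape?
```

(1, 3, 6)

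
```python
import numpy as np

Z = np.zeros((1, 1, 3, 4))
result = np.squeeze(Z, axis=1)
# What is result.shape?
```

(1, 3, 4)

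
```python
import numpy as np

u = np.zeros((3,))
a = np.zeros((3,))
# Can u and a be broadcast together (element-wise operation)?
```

Yes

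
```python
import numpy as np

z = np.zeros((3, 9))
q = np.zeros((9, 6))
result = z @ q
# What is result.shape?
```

(3, 6)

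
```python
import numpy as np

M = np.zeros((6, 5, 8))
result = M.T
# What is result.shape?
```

(8, 5, 6)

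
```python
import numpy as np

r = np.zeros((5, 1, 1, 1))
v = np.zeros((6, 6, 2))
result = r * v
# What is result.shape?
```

(5, 6, 6, 2)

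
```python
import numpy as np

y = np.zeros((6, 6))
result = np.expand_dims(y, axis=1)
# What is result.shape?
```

(6, 1, 6)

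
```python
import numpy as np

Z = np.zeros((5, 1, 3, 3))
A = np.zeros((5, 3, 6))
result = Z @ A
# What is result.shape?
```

(5, 5, 3, 6)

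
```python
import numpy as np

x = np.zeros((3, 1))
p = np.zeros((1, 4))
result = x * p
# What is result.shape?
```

(3, 4)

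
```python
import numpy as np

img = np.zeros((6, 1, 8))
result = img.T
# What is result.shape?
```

(8, 1, 6)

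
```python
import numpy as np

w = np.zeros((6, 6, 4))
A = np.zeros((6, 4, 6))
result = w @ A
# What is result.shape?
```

(6, 6, 6)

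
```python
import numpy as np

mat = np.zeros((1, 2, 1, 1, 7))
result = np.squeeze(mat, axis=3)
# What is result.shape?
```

(1, 2, 1, 7)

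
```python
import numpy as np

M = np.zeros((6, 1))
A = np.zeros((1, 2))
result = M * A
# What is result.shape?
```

(6, 2)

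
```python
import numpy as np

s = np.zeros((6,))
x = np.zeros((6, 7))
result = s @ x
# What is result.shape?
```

(7,)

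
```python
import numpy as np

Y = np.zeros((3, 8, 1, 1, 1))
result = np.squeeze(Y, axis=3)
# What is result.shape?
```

(3, 8, 1, 1)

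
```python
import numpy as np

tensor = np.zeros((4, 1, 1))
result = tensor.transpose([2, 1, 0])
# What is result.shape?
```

(1, 1, 4)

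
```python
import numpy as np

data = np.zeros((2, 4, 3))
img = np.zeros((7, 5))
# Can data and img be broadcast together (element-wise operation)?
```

No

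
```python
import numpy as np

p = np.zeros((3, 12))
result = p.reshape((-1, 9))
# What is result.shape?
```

(4, 9)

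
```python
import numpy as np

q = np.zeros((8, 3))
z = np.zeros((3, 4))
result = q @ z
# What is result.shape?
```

(8, 4)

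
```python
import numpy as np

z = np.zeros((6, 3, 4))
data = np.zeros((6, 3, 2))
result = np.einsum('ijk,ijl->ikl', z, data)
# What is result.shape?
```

(6, 4, 2)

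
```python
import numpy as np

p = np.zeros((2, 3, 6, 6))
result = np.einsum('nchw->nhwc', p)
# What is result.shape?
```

(2, 6, 6, 3)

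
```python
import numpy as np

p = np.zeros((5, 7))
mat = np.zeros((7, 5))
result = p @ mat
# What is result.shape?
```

(5, 5)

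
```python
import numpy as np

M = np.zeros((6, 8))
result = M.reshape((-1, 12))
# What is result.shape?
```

(4, 12)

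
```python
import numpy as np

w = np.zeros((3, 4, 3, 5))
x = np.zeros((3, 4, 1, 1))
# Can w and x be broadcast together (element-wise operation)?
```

Yes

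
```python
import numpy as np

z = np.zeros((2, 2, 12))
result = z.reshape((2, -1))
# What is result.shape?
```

(2, 24)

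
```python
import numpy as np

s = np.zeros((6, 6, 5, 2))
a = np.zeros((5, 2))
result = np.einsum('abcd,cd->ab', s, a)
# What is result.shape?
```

(6, 6)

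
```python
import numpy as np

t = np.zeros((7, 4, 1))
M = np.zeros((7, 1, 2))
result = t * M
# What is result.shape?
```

(7, 4, 2)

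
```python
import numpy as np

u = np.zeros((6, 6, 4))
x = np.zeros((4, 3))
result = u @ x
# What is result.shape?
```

(6, 6, 3)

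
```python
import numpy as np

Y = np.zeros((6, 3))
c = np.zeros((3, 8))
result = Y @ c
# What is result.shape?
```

(6, 8)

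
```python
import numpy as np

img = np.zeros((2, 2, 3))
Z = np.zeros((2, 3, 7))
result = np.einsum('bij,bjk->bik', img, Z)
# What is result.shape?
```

(2, 2, 7)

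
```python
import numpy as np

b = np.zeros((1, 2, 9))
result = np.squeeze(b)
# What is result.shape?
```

(2, 9)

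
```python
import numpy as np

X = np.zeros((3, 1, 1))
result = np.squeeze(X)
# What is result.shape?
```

(3,)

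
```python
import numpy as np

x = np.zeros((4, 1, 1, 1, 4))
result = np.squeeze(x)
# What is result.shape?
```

(4, 4)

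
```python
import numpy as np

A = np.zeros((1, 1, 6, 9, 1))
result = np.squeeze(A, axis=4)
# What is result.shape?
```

(1, 1, 6, 9)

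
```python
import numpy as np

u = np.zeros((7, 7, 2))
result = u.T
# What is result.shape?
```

(2, 7, 7)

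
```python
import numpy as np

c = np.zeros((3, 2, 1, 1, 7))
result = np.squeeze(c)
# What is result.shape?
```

(3, 2, 7)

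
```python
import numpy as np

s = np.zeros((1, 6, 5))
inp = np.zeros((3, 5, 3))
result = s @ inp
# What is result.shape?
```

(3, 6, 3)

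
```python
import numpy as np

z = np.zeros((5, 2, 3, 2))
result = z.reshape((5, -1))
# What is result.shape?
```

(5, 12)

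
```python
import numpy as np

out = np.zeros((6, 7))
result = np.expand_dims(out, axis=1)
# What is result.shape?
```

(6, 1, 7)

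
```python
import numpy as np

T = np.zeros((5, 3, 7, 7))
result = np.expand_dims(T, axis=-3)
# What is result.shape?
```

(5, 3, 1, 7, 7)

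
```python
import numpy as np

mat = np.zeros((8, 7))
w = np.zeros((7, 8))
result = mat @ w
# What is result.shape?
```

(8, 8)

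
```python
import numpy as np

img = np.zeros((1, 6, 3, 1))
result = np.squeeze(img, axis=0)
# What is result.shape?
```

(6, 3, 1)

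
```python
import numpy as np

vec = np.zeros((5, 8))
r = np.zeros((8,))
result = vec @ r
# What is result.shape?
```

(5,)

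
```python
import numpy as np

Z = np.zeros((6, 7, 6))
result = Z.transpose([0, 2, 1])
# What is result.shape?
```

(6, 6, 7)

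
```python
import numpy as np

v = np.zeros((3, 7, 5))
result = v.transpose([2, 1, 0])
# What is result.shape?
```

(5, 7, 3)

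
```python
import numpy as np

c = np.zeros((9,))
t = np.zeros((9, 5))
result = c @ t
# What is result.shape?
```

(5,)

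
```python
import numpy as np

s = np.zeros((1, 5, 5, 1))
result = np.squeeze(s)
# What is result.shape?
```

(5, 5)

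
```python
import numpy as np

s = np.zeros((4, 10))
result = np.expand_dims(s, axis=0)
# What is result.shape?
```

(1, 4, 10)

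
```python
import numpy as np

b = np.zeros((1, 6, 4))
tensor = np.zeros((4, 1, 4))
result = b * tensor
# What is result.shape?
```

(4, 6, 4)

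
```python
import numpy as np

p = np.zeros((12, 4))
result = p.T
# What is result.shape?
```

(4, 12)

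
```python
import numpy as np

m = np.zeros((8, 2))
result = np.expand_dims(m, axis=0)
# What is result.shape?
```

(1, 8, 2)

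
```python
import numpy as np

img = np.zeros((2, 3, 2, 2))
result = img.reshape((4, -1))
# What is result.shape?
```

(4, 6)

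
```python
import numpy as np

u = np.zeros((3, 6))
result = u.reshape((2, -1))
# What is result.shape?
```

(2, 9)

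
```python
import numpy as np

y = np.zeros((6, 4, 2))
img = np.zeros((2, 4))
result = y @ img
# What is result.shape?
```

(6, 4, 4)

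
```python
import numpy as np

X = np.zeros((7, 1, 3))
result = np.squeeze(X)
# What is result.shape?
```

(7, 3)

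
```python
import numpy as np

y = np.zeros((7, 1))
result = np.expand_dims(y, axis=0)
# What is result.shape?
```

(1, 7, 1)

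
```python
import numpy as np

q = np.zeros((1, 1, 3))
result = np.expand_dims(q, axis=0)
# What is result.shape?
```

(1, 1, 1, 3)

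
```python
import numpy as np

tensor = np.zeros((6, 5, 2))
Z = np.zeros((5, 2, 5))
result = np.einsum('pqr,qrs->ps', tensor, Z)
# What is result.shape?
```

(6, 5)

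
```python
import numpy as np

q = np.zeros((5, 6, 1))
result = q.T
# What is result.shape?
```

(1, 6, 5)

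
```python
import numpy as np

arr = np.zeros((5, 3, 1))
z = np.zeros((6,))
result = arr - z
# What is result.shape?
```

(5, 3, 6)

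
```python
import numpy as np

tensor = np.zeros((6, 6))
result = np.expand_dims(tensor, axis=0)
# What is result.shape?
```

(1, 6, 6)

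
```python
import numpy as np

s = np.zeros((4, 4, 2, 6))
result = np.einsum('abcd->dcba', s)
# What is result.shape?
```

(6, 2, 4, 4)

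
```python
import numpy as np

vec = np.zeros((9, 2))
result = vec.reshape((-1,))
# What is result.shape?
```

(18,)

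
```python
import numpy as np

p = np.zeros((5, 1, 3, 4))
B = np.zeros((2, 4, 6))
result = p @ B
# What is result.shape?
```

(5, 2, 3, 6)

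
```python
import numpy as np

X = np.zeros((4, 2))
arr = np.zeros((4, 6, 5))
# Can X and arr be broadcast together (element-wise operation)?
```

No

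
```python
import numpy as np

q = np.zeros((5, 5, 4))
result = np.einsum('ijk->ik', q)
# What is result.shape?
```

(5, 4)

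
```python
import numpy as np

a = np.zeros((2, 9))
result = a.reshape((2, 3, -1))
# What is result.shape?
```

(2, 3, 3)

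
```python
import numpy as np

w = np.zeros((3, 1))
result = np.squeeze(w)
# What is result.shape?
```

(3,)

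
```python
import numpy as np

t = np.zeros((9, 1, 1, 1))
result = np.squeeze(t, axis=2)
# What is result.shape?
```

(9, 1, 1)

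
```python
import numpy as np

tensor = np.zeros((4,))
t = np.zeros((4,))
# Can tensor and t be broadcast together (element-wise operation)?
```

Yes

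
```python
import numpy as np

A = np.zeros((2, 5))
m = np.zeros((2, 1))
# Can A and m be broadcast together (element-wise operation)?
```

Yes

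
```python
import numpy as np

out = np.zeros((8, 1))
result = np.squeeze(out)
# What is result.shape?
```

(8,)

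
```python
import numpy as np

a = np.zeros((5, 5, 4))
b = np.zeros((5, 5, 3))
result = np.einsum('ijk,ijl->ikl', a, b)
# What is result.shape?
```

(5, 4, 3)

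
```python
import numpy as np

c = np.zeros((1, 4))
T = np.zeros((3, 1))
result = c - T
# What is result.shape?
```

(3, 4)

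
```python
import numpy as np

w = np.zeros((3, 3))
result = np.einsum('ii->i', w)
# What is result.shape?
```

(3,)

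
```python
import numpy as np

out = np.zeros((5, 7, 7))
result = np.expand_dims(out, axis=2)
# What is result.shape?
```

(5, 7, 1, 7)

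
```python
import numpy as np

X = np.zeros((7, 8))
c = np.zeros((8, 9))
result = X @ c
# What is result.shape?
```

(7, 9)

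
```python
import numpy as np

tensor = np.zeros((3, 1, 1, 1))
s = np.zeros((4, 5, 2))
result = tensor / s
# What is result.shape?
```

(3, 4, 5, 2)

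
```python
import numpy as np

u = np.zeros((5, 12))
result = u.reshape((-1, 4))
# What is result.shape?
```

(15, 4)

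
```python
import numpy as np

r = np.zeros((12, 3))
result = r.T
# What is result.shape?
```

(3, 12)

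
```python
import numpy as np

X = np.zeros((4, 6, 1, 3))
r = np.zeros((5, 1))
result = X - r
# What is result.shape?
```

(4, 6, 5, 3)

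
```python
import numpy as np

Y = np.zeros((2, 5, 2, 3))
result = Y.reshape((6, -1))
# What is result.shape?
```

(6, 10)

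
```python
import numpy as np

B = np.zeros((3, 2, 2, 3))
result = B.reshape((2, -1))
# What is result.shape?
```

(2, 18)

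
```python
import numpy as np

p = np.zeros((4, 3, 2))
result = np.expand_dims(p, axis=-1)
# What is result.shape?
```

(4, 3, 2, 1)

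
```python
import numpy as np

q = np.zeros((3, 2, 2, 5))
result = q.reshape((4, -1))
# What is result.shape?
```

(4, 15)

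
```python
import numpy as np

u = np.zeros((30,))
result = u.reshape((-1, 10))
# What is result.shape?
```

(3, 10)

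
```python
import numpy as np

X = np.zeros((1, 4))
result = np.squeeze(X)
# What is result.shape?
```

(4,)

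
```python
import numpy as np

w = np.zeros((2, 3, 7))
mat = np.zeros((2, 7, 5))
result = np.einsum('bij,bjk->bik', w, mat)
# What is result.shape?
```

(2, 3, 5)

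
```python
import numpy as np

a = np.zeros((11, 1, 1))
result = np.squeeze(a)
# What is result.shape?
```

(11,)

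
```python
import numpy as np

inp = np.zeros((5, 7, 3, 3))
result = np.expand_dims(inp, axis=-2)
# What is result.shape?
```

(5, 7, 3, 1, 3)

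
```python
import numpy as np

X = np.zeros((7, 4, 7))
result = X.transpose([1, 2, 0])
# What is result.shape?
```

(4, 7, 7)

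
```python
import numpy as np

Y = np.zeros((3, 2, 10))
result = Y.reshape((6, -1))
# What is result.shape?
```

(6, 10)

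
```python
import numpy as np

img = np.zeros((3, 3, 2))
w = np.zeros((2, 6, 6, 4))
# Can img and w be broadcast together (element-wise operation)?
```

No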